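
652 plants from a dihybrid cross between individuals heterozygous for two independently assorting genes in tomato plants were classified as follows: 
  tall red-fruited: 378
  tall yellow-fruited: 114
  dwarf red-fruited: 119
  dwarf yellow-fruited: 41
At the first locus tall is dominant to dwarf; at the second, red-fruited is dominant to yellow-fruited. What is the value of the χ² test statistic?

A dihybrid F₂ with independent assortment and complete dominance at both loci gives a 9:3:3:1 phenotypic ratio.
The 9:3:3:1 ratio has 16 parts, so with N = 652 the expected counts are:
  tall red-fruited: 652 × 9/16 = 366.75
  tall yellow-fruited: 652 × 3/16 = 122.25
  dwarf red-fruited: 652 × 3/16 = 122.25
  dwarf yellow-fruited: 652 × 1/16 = 40.75
χ² = Σ (O − E)² / E
  tall red-fruited: (378 − 366.75)² / 366.75 = 0.3451
  tall yellow-fruited: (114 − 122.25)² / 122.25 = 0.5567
  dwarf red-fruited: (119 − 122.25)² / 122.25 = 0.0864
  dwarf yellow-fruited: (41 − 40.75)² / 40.75 = 0.0015
χ² = 0.3451 + 0.5567 + 0.0864 + 0.0015 = 0.9897 ≈ 0.990

0.990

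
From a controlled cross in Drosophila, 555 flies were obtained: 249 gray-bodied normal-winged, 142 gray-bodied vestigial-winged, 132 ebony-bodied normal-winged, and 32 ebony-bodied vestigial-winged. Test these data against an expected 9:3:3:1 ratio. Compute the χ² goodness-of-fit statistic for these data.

The 9:3:3:1 ratio has 16 parts, so with N = 555 the expected counts are:
  gray-bodied normal-winged: 555 × 9/16 = 312.1875
  gray-bodied vestigial-winged: 555 × 3/16 = 104.0625
  ebony-bodied normal-winged: 555 × 3/16 = 104.0625
  ebony-bodied vestigial-winged: 555 × 1/16 = 34.6875
χ² = Σ (O − E)² / E
  gray-bodied normal-winged: (249 − 312.1875)² / 312.1875 = 12.7893
  gray-bodied vestigial-winged: (142 − 104.0625)² / 104.0625 = 13.8307
  ebony-bodied normal-winged: (132 − 104.0625)² / 104.0625 = 7.5003
  ebony-bodied vestigial-winged: (32 − 34.6875)² / 34.6875 = 0.2082
χ² = 12.7893 + 13.8307 + 7.5003 + 0.2082 = 34.3285 ≈ 34.329

34.329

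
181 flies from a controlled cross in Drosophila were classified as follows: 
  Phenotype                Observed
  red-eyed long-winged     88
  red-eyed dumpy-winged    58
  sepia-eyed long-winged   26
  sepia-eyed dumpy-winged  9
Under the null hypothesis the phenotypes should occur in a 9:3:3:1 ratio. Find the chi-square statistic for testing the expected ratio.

The 9:3:3:1 ratio has 16 parts, so with N = 181 the expected counts are:
  red-eyed long-winged: 181 × 9/16 = 101.8125
  red-eyed dumpy-winged: 181 × 3/16 = 33.9375
  sepia-eyed long-winged: 181 × 3/16 = 33.9375
  sepia-eyed dumpy-winged: 181 × 1/16 = 11.3125
χ² = Σ (O − E)² / E
  red-eyed long-winged: (88 − 101.8125)² / 101.8125 = 1.8739
  red-eyed dumpy-winged: (58 − 33.9375)² / 33.9375 = 17.0609
  sepia-eyed long-winged: (26 − 33.9375)² / 33.9375 = 1.8565
  sepia-eyed dumpy-winged: (9 − 11.3125)² / 11.3125 = 0.4727
χ² = 1.8739 + 17.0609 + 1.8565 + 0.4727 = 21.264

21.264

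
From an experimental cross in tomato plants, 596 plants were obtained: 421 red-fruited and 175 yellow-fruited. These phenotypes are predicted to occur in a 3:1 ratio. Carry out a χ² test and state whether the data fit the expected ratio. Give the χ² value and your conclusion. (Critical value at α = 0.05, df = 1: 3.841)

Under the 3:1 hypothesis (Σ ratio = 4, N = 596):
  red-fruited: 596 × 3/4 = 447
  yellow-fruited: 596 × 1/4 = 149
χ² = Σ (O − E)² / E
  red-fruited: (421 − 447)² / 447 = 1.5123
  yellow-fruited: (175 − 149)² / 149 = 4.5369
χ² = 1.5123 + 4.5369 = 6.0492 ≈ 6.049
Degrees of freedom = 2 − 1 = 1; critical value at α = 0.05 is 3.841.
Since 6.049 > 3.841, we reject the null hypothesis — the data do not fit the 3:1 ratio.

6.049; not consistent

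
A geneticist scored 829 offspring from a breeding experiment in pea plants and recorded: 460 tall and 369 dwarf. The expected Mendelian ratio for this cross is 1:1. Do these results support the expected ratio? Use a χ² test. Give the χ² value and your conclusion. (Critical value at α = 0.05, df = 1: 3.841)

The 1:1 ratio has 2 parts, so with N = 829 the expected counts are:
  tall: 829 × 1/2 = 414.5
  dwarf: 829 × 1/2 = 414.5
χ² = Σ (O − E)² / E
  tall: (460 − 414.5)² / 414.5 = 4.9946
  dwarf: (369 − 414.5)² / 414.5 = 4.9946
χ² = 4.9946 + 4.9946 = 9.9892 ≈ 9.989
Degrees of freedom = 2 − 1 = 1; critical value at α = 0.05 is 3.841.
Since 9.989 > 3.841, we reject the null hypothesis — the data do not fit the 1:1 ratio.

9.989; not consistent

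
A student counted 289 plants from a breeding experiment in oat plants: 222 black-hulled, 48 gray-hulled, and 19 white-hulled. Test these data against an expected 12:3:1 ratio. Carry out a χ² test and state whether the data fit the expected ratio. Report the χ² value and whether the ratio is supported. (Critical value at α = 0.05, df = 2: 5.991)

Total ratio parts = 16. Expected numbers out of 289:
  black-hulled: 289 × 12/16 = 216.75
  gray-hulled: 289 × 3/16 = 54.1875
  white-hulled: 289 × 1/16 = 18.0625
χ² = Σ (O − E)² / E
  black-hulled: (222 − 216.75)² / 216.75 = 0.1272
  gray-hulled: (48 − 54.1875)² / 54.1875 = 0.7065
  white-hulled: (19 − 18.0625)² / 18.0625 = 0.0487
χ² = 0.1272 + 0.7065 + 0.0487 = 0.8824 ≈ 0.882
Degrees of freedom = 3 − 1 = 2; critical value at α = 0.05 is 5.991.
Since 0.882 < 5.991, we fail to reject the null hypothesis — the data are consistent with the 12:3:1 ratio.

0.882; consistent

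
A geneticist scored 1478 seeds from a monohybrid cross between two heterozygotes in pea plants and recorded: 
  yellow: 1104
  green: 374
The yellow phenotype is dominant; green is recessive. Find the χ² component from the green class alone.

For a monohybrid cross between heterozygotes with complete dominance, the expected phenotypic ratio is 3:1.
Under the 3:1 hypothesis (Σ ratio = 4, N = 1478):
  yellow: 1478 × 3/4 = 1108.5
  green: 1478 × 1/4 = 369.5
Contribution of green: (374 − 369.5)² / 369.5 = 0.0548

0.055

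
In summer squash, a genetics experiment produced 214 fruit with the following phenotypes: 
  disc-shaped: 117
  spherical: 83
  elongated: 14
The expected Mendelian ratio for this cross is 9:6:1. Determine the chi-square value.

The 9:6:1 ratio has 16 parts, so with N = 214 the expected counts are:
  disc-shaped: 214 × 9/16 = 120.375
  spherical: 214 × 6/16 = 80.25
  elongated: 214 × 1/16 = 13.375
χ² = Σ (O − E)² / E
  disc-shaped: (117 − 120.375)² / 120.375 = 0.0946
  spherical: (83 − 80.25)² / 80.25 = 0.0942
  elongated: (14 − 13.375)² / 13.375 = 0.0292
χ² = 0.0946 + 0.0942 + 0.0292 = 0.218

0.218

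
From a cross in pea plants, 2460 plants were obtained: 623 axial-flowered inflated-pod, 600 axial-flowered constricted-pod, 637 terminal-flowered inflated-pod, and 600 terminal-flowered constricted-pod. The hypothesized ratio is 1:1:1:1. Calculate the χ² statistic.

Under the 1:1:1:1 hypothesis (Σ ratio = 4, N = 2460):
  axial-flowered inflated-pod: 2460 × 1/4 = 615
  axial-flowered constricted-pod: 2460 × 1/4 = 615
  terminal-flowered inflated-pod: 2460 × 1/4 = 615
  terminal-flowered constricted-pod: 2460 × 1/4 = 615
χ² = Σ (O − E)² / E
  axial-flowered inflated-pod: (623 − 615)² / 615 = 0.1041
  axial-flowered constricted-pod: (600 − 615)² / 615 = 0.3659
  terminal-flowered inflated-pod: (637 − 615)² / 615 = 0.7870
  terminal-flowered constricted-pod: (600 − 615)² / 615 = 0.3659
χ² = 0.1041 + 0.3659 + 0.7870 + 0.3659 = 1.6229 ≈ 1.623

1.623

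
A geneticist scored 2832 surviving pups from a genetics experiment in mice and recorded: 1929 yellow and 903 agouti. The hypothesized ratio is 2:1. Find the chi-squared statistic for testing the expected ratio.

Expected counts for N = 2832 under a 2:1 ratio (total parts = 3):
  yellow: 2832 × 2/3 = 1888
  agouti: 2832 × 1/3 = 944
χ² = Σ (O − E)² / E
  yellow: (1929 − 1888)² / 1888 = 0.8904
  agouti: (903 − 944)² / 944 = 1.7807
χ² = 0.8904 + 1.7807 = 2.6711 ≈ 2.671

2.671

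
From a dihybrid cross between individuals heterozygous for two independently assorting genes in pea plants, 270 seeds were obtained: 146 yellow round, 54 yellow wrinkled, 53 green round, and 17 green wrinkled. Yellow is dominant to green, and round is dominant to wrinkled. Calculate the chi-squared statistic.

A dihybrid F₂ with independent assortment and complete dominance at both loci gives a 9:3:3:1 phenotypic ratio.
Under the 9:3:3:1 hypothesis (Σ ratio = 16, N = 270):
  yellow round: 270 × 9/16 = 151.875
  yellow wrinkled: 270 × 3/16 = 50.625
  green round: 270 × 3/16 = 50.625
  green wrinkled: 270 × 1/16 = 16.875
χ² = Σ (O − E)² / E
  yellow round: (146 − 151.875)² / 151.875 = 0.2273
  yellow wrinkled: (54 − 50.625)² / 50.625 = 0.2250
  green round: (53 − 50.625)² / 50.625 = 0.1114
  green wrinkled: (17 − 16.875)² / 16.875 = 0.0009
χ² = 0.2273 + 0.2250 + 0.1114 + 0.0009 = 0.5646 ≈ 0.565

0.565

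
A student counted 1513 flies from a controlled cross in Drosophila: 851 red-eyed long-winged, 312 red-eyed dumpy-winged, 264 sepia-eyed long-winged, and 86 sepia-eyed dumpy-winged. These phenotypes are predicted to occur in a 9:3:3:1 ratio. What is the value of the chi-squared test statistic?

4.967

The 9:3:3:1 ratio has 16 parts, so with N = 1513 the expected counts are:
  red-eyed long-winged: 1513 × 9/16 = 851.0625
  red-eyed dumpy-winged: 1513 × 3/16 = 283.6875
  sepia-eyed long-winged: 1513 × 3/16 = 283.6875
  sepia-eyed dumpy-winged: 1513 × 1/16 = 94.5625
χ² = Σ (O − E)² / E
  red-eyed long-winged: (851 − 851.0625)² / 851.0625 = 0.0000
  red-eyed dumpy-winged: (312 − 283.6875)² / 283.6875 = 2.8256
  sepia-eyed long-winged: (264 − 283.6875)² / 283.6875 = 1.3663
  sepia-eyed dumpy-winged: (86 − 94.5625)² / 94.5625 = 0.7753
χ² = 0.0000 + 2.8256 + 1.3663 + 0.7753 = 4.9672 ≈ 4.967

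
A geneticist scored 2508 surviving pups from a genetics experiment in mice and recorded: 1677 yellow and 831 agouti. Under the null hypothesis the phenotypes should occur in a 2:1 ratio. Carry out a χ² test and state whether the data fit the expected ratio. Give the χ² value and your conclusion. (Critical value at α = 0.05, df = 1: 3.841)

0.045; consistent

Total ratio parts = 3. Expected numbers out of 2508:
  yellow: 2508 × 2/3 = 1672
  agouti: 2508 × 1/3 = 836
χ² = Σ (O − E)² / E
  yellow: (1677 − 1672)² / 1672 = 0.0150
  agouti: (831 − 836)² / 836 = 0.0299
χ² = 0.0150 + 0.0299 = 0.0449 ≈ 0.045
Degrees of freedom = 2 − 1 = 1; critical value at α = 0.05 is 3.841.
Since 0.045 < 3.841, we fail to reject the null hypothesis — the data are consistent with the 2:1 ratio.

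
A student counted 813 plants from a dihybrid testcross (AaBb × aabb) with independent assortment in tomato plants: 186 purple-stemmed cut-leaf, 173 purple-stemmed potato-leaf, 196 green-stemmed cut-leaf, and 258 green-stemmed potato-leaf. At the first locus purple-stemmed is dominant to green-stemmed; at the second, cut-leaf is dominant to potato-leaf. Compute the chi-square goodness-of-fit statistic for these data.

A dihybrid testcross with independent assortment gives a 1:1:1:1 ratio.
Total ratio parts = 4. Expected numbers out of 813:
  purple-stemmed cut-leaf: 813 × 1/4 = 203.25
  purple-stemmed potato-leaf: 813 × 1/4 = 203.25
  green-stemmed cut-leaf: 813 × 1/4 = 203.25
  green-stemmed potato-leaf: 813 × 1/4 = 203.25
χ² = Σ (O − E)² / E
  purple-stemmed cut-leaf: (186 − 203.25)² / 203.25 = 1.4640
  purple-stemmed potato-leaf: (173 − 203.25)² / 203.25 = 4.5022
  green-stemmed cut-leaf: (196 − 203.25)² / 203.25 = 0.2586
  green-stemmed potato-leaf: (258 − 203.25)² / 203.25 = 14.7482
χ² = 1.4640 + 4.5022 + 0.2586 + 14.7482 = 20.973

20.973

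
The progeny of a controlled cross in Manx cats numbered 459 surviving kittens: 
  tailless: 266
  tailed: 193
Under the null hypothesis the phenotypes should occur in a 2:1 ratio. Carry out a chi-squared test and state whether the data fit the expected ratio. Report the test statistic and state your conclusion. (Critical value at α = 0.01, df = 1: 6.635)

Total ratio parts = 3. Expected numbers out of 459:
  tailless: 459 × 2/3 = 306
  tailed: 459 × 1/3 = 153
χ² = Σ (O − E)² / E
  tailless: (266 − 306)² / 306 = 5.2288
  tailed: (193 − 153)² / 153 = 10.4575
χ² = 5.2288 + 10.4575 = 15.6863 ≈ 15.686
Degrees of freedom = 2 − 1 = 1; critical value at α = 0.01 is 6.635.
Since 15.686 > 6.635, we reject the null hypothesis — the data do not fit the 2:1 ratio.

15.686; not consistent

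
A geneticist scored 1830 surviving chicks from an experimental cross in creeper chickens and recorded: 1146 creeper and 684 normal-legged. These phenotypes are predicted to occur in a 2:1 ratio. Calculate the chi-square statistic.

Under the 2:1 hypothesis (Σ ratio = 3, N = 1830):
  creeper: 1830 × 2/3 = 1220
  normal-legged: 1830 × 1/3 = 610
χ² = Σ (O − E)² / E
  creeper: (1146 − 1220)² / 1220 = 4.4885
  normal-legged: (684 − 610)² / 610 = 8.9770
χ² = 4.4885 + 8.9770 = 13.4655 ≈ 13.466

13.466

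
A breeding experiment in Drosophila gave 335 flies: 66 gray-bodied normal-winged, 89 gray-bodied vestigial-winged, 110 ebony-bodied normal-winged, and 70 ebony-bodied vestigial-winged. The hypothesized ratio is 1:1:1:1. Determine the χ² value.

14.576

Total ratio parts = 4. Expected numbers out of 335:
  gray-bodied normal-winged: 335 × 1/4 = 83.75
  gray-bodied vestigial-winged: 335 × 1/4 = 83.75
  ebony-bodied normal-winged: 335 × 1/4 = 83.75
  ebony-bodied vestigial-winged: 335 × 1/4 = 83.75
χ² = Σ (O − E)² / E
  gray-bodied normal-winged: (66 − 83.75)² / 83.75 = 3.7619
  gray-bodied vestigial-winged: (89 − 83.75)² / 83.75 = 0.3291
  ebony-bodied normal-winged: (110 − 83.75)² / 83.75 = 8.2276
  ebony-bodied vestigial-winged: (70 − 83.75)² / 83.75 = 2.2575
χ² = 3.7619 + 0.3291 + 8.2276 + 2.2575 = 14.5761 ≈ 14.576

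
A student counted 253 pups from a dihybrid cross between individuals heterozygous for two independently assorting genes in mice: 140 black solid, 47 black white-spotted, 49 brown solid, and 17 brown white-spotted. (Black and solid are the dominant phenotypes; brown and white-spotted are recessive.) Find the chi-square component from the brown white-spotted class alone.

A dihybrid F₂ with independent assortment and complete dominance at both loci gives a 9:3:3:1 phenotypic ratio.
Expected counts for N = 253 under a 9:3:3:1 ratio (total parts = 16):
  black solid: 253 × 9/16 = 142.3125
  black white-spotted: 253 × 3/16 = 47.4375
  brown solid: 253 × 3/16 = 47.4375
  brown white-spotted: 253 × 1/16 = 15.8125
Contribution of brown white-spotted: (17 − 15.8125)² / 15.8125 = 0.0892

0.089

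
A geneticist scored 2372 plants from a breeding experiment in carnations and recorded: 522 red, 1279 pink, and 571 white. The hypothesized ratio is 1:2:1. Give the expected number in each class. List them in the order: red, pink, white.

593, 1186, 593

Expected counts for N = 2372 under a 1:2:1 ratio (total parts = 4):
  red: 2372 × 1/4 = 593
  pink: 2372 × 2/4 = 1186
  white: 2372 × 1/4 = 593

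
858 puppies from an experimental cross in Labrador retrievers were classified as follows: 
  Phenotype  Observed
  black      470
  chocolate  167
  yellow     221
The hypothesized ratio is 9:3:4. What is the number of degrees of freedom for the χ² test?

2

A goodness-of-fit test with 3 phenotype classes has df = 3 − 1 = 2.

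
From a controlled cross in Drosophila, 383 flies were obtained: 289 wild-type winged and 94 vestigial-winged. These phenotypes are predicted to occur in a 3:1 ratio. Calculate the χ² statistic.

0.043

Under the 3:1 hypothesis (Σ ratio = 4, N = 383):
  wild-type winged: 383 × 3/4 = 287.25
  vestigial-winged: 383 × 1/4 = 95.75
χ² = Σ (O − E)² / E
  wild-type winged: (289 − 287.25)² / 287.25 = 0.0107
  vestigial-winged: (94 − 95.75)² / 95.75 = 0.0320
χ² = 0.0107 + 0.0320 = 0.0427 ≈ 0.043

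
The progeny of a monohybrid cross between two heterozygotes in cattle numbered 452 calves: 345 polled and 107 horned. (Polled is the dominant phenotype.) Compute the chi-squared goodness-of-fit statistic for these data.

For a monohybrid cross between heterozygotes with complete dominance, the expected phenotypic ratio is 3:1.
The 3:1 ratio has 4 parts, so with N = 452 the expected counts are:
  polled: 452 × 3/4 = 339
  horned: 452 × 1/4 = 113
χ² = Σ (O − E)² / E
  polled: (345 − 339)² / 339 = 0.1062
  horned: (107 − 113)² / 113 = 0.3186
χ² = 0.1062 + 0.3186 = 0.4248 ≈ 0.425

0.425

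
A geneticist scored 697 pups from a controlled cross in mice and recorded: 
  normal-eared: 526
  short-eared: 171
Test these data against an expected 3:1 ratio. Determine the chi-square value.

Under the 3:1 hypothesis (Σ ratio = 4, N = 697):
  normal-eared: 697 × 3/4 = 522.75
  short-eared: 697 × 1/4 = 174.25
χ² = Σ (O − E)² / E
  normal-eared: (526 − 522.75)² / 522.75 = 0.0202
  short-eared: (171 − 174.25)² / 174.25 = 0.0606
χ² = 0.0202 + 0.0606 = 0.0808 ≈ 0.081

0.081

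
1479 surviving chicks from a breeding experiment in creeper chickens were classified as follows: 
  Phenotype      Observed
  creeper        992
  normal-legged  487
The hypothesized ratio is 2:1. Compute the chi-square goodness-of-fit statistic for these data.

0.110

The 2:1 ratio has 3 parts, so with N = 1479 the expected counts are:
  creeper: 1479 × 2/3 = 986
  normal-legged: 1479 × 1/3 = 493
χ² = Σ (O − E)² / E
  creeper: (992 − 986)² / 986 = 0.0365
  normal-legged: (487 − 493)² / 493 = 0.0730
χ² = 0.0365 + 0.0730 = 0.1095 ≈ 0.110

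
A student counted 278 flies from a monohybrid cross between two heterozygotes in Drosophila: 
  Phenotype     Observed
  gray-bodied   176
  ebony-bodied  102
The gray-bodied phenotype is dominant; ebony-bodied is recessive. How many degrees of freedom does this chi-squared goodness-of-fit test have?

For a monohybrid cross between heterozygotes with complete dominance, the expected phenotypic ratio is 3:1.
A goodness-of-fit test with 2 phenotype classes has df = 2 − 1 = 1.

1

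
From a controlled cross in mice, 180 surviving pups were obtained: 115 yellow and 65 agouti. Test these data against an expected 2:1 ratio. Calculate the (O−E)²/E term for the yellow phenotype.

The 2:1 ratio has 3 parts, so with N = 180 the expected counts are:
  yellow: 180 × 2/3 = 120
  agouti: 180 × 1/3 = 60
Contribution of yellow: (115 − 120)² / 120 = 0.2083

0.208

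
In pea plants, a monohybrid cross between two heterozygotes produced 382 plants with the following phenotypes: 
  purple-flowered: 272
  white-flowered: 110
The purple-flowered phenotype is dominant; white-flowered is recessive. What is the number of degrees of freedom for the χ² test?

1

For a monohybrid cross between heterozygotes with complete dominance, the expected phenotypic ratio is 3:1.
A goodness-of-fit test with 2 phenotype classes has df = 2 − 1 = 1.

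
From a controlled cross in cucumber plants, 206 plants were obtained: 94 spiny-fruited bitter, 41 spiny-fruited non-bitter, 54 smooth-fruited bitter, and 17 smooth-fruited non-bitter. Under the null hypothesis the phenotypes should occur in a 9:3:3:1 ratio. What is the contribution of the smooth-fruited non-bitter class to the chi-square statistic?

Total ratio parts = 16. Expected numbers out of 206:
  spiny-fruited bitter: 206 × 9/16 = 115.875
  spiny-fruited non-bitter: 206 × 3/16 = 38.625
  smooth-fruited bitter: 206 × 3/16 = 38.625
  smooth-fruited non-bitter: 206 × 1/16 = 12.875
Contribution of smooth-fruited non-bitter: (17 − 12.875)² / 12.875 = 1.3216

1.322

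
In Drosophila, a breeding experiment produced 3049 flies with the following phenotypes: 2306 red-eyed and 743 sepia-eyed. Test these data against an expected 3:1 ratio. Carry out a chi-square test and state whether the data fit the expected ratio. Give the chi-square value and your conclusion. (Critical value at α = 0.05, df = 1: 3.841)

Total ratio parts = 4. Expected numbers out of 3049:
  red-eyed: 3049 × 3/4 = 2286.75
  sepia-eyed: 3049 × 1/4 = 762.25
χ² = Σ (O − E)² / E
  red-eyed: (2306 − 2286.75)² / 2286.75 = 0.1620
  sepia-eyed: (743 − 762.25)² / 762.25 = 0.4861
χ² = 0.1620 + 0.4861 = 0.6481 ≈ 0.648
Degrees of freedom = 2 − 1 = 1; critical value at α = 0.05 is 3.841.
Since 0.648 < 3.841, we fail to reject the null hypothesis — the data are consistent with the 3:1 ratio.

0.648; consistent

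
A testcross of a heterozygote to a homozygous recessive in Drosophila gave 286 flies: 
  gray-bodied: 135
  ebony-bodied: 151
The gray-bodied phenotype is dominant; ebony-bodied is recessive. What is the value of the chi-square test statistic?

A testcross of a heterozygote (Aa × aa) gives a 1:1 phenotypic ratio.
Total ratio parts = 2. Expected numbers out of 286:
  gray-bodied: 286 × 1/2 = 143
  ebony-bodied: 286 × 1/2 = 143
χ² = Σ (O − E)² / E
  gray-bodied: (135 − 143)² / 143 = 0.4476
  ebony-bodied: (151 − 143)² / 143 = 0.4476
χ² = 0.4476 + 0.4476 = 0.8952 ≈ 0.895

0.895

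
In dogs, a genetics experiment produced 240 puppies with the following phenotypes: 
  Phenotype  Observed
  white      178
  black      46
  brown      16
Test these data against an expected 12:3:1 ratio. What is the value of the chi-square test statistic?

Total ratio parts = 16. Expected numbers out of 240:
  white: 240 × 12/16 = 180
  black: 240 × 3/16 = 45
  brown: 240 × 1/16 = 15
χ² = Σ (O − E)² / E
  white: (178 − 180)² / 180 = 0.0222
  black: (46 − 45)² / 45 = 0.0222
  brown: (16 − 15)² / 15 = 0.0667
χ² = 0.0222 + 0.0222 + 0.0667 = 0.1111 ≈ 0.111

0.111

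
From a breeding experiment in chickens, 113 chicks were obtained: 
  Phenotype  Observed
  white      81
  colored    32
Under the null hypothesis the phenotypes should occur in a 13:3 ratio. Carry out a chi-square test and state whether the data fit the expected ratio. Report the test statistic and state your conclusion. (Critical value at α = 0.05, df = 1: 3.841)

6.791; not consistent

Total ratio parts = 16. Expected numbers out of 113:
  white: 113 × 13/16 = 91.8125
  colored: 113 × 3/16 = 21.1875
χ² = Σ (O − E)² / E
  white: (81 − 91.8125)² / 91.8125 = 1.2734
  colored: (32 − 21.1875)² / 21.1875 = 5.5179
χ² = 1.2734 + 5.5179 = 6.7913 ≈ 6.791
Degrees of freedom = 2 − 1 = 1; critical value at α = 0.05 is 3.841.
Since 6.791 > 3.841, we reject the null hypothesis — the data do not fit the 13:3 ratio.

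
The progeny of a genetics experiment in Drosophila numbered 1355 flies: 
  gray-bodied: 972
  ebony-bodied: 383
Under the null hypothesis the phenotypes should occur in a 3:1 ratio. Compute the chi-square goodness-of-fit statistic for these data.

7.707

Under the 3:1 hypothesis (Σ ratio = 4, N = 1355):
  gray-bodied: 1355 × 3/4 = 1016.25
  ebony-bodied: 1355 × 1/4 = 338.75
χ² = Σ (O − E)² / E
  gray-bodied: (972 − 1016.25)² / 1016.25 = 1.9268
  ebony-bodied: (383 − 338.75)² / 338.75 = 5.7803
χ² = 1.9268 + 5.7803 = 7.7071 ≈ 7.707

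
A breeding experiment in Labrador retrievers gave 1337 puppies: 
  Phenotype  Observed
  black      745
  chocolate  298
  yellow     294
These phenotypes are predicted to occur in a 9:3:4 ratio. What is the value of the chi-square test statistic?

Expected counts for N = 1337 under a 9:3:4 ratio (total parts = 16):
  black: 1337 × 9/16 = 752.0625
  chocolate: 1337 × 3/16 = 250.6875
  yellow: 1337 × 4/16 = 334.25
χ² = Σ (O − E)² / E
  black: (745 − 752.0625)² / 752.0625 = 0.0663
  chocolate: (298 − 250.6875)² / 250.6875 = 8.9293
  yellow: (294 − 334.25)² / 334.25 = 4.8469
χ² = 0.0663 + 8.9293 + 4.8469 = 13.8425 ≈ 13.843

13.843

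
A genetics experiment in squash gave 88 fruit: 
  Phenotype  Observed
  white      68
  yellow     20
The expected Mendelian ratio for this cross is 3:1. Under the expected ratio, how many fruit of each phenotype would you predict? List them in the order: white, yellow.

66, 22

Total ratio parts = 4. Expected numbers out of 88:
  white: 88 × 3/4 = 66
  yellow: 88 × 1/4 = 22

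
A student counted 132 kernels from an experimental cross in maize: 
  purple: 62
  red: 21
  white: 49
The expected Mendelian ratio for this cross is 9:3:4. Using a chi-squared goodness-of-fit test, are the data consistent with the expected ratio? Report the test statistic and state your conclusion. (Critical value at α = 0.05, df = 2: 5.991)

10.347; not consistent

Total ratio parts = 16. Expected numbers out of 132:
  purple: 132 × 9/16 = 74.25
  red: 132 × 3/16 = 24.75
  white: 132 × 4/16 = 33
χ² = Σ (O − E)² / E
  purple: (62 − 74.25)² / 74.25 = 2.0210
  red: (21 − 24.75)² / 24.75 = 0.5682
  white: (49 − 33)² / 33 = 7.7576
χ² = 2.0210 + 0.5682 + 7.7576 = 10.3468 ≈ 10.347
Degrees of freedom = 3 − 1 = 2; critical value at α = 0.05 is 5.991.
Since 10.347 > 5.991, we reject the null hypothesis — the data do not fit the 9:3:4 ratio.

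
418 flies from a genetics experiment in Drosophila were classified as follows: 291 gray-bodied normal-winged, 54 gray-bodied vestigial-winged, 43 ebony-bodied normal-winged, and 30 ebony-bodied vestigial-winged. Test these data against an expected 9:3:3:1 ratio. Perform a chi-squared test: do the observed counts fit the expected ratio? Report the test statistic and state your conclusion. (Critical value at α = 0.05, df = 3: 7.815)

Under the 9:3:3:1 hypothesis (Σ ratio = 16, N = 418):
  gray-bodied normal-winged: 418 × 9/16 = 235.125
  gray-bodied vestigial-winged: 418 × 3/16 = 78.375
  ebony-bodied normal-winged: 418 × 3/16 = 78.375
  ebony-bodied vestigial-winged: 418 × 1/16 = 26.125
χ² = Σ (O − E)² / E
  gray-bodied normal-winged: (291 − 235.125)² / 235.125 = 13.2781
  gray-bodied vestigial-winged: (54 − 78.375)² / 78.375 = 7.5807
  ebony-bodied normal-winged: (43 − 78.375)² / 78.375 = 15.9667
  ebony-bodied vestigial-winged: (30 − 26.125)² / 26.125 = 0.5748
χ² = 13.2781 + 7.5807 + 15.9667 + 0.5748 = 37.4003 ≈ 37.400
Degrees of freedom = 4 − 1 = 3; critical value at α = 0.05 is 7.815.
Since 37.400 > 7.815, we reject the null hypothesis — the data do not fit the 9:3:3:1 ratio.

37.400; not consistent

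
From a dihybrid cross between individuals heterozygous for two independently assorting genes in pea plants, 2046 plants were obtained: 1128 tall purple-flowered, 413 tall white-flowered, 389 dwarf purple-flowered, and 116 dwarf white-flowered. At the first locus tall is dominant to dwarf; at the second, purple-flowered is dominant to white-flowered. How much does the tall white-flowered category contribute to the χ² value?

A dihybrid F₂ with independent assortment and complete dominance at both loci gives a 9:3:3:1 phenotypic ratio.
Under the 9:3:3:1 hypothesis (Σ ratio = 16, N = 2046):
  tall purple-flowered: 2046 × 9/16 = 1150.875
  tall white-flowered: 2046 × 3/16 = 383.625
  dwarf purple-flowered: 2046 × 3/16 = 383.625
  dwarf white-flowered: 2046 × 1/16 = 127.875
Contribution of tall white-flowered: (413 − 383.625)² / 383.625 = 2.2493

2.249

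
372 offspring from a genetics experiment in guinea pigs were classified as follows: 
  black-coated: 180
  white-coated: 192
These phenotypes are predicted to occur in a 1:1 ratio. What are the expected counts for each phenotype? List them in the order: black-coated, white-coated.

186, 186

Expected counts for N = 372 under a 1:1 ratio (total parts = 2):
  black-coated: 372 × 1/2 = 186
  white-coated: 372 × 1/2 = 186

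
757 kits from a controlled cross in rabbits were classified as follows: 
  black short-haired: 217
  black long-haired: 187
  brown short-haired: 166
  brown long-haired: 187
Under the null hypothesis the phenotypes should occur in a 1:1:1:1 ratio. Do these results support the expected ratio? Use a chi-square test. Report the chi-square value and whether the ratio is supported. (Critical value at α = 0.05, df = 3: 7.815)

Expected counts for N = 757 under a 1:1:1:1 ratio (total parts = 4):
  black short-haired: 757 × 1/4 = 189.25
  black long-haired: 757 × 1/4 = 189.25
  brown short-haired: 757 × 1/4 = 189.25
  brown long-haired: 757 × 1/4 = 189.25
χ² = Σ (O − E)² / E
  black short-haired: (217 − 189.25)² / 189.25 = 4.0690
  black long-haired: (187 − 189.25)² / 189.25 = 0.0268
  brown short-haired: (166 − 189.25)² / 189.25 = 2.8563
  brown long-haired: (187 − 189.25)² / 189.25 = 0.0268
χ² = 4.0690 + 0.0268 + 2.8563 + 0.0268 = 6.9789 ≈ 6.979
Degrees of freedom = 4 − 1 = 3; critical value at α = 0.05 is 7.815.
Since 6.979 < 7.815, we fail to reject the null hypothesis — the data are consistent with the 1:1:1:1 ratio.

6.979; consistent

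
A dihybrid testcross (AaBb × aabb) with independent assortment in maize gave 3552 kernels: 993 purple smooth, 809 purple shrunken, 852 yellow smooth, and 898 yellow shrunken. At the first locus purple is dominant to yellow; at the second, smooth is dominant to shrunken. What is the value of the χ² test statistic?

21.016

A dihybrid testcross with independent assortment gives a 1:1:1:1 ratio.
Total ratio parts = 4. Expected numbers out of 3552:
  purple smooth: 3552 × 1/4 = 888
  purple shrunken: 3552 × 1/4 = 888
  yellow smooth: 3552 × 1/4 = 888
  yellow shrunken: 3552 × 1/4 = 888
χ² = Σ (O − E)² / E
  purple smooth: (993 − 888)² / 888 = 12.4155
  purple shrunken: (809 − 888)² / 888 = 7.0282
  yellow smooth: (852 − 888)² / 888 = 1.4595
  yellow shrunken: (898 − 888)² / 888 = 0.1126
χ² = 12.4155 + 7.0282 + 1.4595 + 0.1126 = 21.0158 ≈ 21.016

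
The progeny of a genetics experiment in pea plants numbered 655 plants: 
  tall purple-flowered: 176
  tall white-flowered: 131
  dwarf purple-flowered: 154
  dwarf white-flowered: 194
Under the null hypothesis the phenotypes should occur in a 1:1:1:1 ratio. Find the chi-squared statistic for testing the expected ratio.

Total ratio parts = 4. Expected numbers out of 655:
  tall purple-flowered: 655 × 1/4 = 163.75
  tall white-flowered: 655 × 1/4 = 163.75
  dwarf purple-flowered: 655 × 1/4 = 163.75
  dwarf white-flowered: 655 × 1/4 = 163.75
χ² = Σ (O − E)² / E
  tall purple-flowered: (176 − 163.75)² / 163.75 = 0.9164
  tall white-flowered: (131 − 163.75)² / 163.75 = 6.5500
  dwarf purple-flowered: (154 − 163.75)² / 163.75 = 0.5805
  dwarf white-flowered: (194 − 163.75)² / 163.75 = 5.5882
χ² = 0.9164 + 6.5500 + 0.5805 + 5.5882 = 13.6351 ≈ 13.635

13.635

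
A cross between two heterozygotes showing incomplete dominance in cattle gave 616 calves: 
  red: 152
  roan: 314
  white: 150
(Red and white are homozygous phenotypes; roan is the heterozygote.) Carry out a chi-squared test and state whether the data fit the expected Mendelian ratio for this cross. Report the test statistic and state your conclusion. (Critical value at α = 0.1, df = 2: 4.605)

0.247; consistent

With incomplete dominance, a heterozygote × heterozygote cross gives a 1:2:1 phenotypic ratio.
Total ratio parts = 4. Expected numbers out of 616:
  red: 616 × 1/4 = 154
  roan: 616 × 2/4 = 308
  white: 616 × 1/4 = 154
χ² = Σ (O − E)² / E
  red: (152 − 154)² / 154 = 0.0260
  roan: (314 − 308)² / 308 = 0.1169
  white: (150 − 154)² / 154 = 0.1039
χ² = 0.0260 + 0.1169 + 0.1039 = 0.2468 ≈ 0.247
Degrees of freedom = 3 − 1 = 2; critical value at α = 0.1 is 4.605.
Since 0.247 < 4.605, we fail to reject the null hypothesis — the data are consistent with the 1:2:1 ratio.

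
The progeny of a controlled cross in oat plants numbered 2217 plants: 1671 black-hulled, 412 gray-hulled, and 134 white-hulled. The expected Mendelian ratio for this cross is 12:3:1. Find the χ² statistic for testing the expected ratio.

0.224

Under the 12:3:1 hypothesis (Σ ratio = 16, N = 2217):
  black-hulled: 2217 × 12/16 = 1662.75
  gray-hulled: 2217 × 3/16 = 415.6875
  white-hulled: 2217 × 1/16 = 138.5625
χ² = Σ (O − E)² / E
  black-hulled: (1671 − 1662.75)² / 1662.75 = 0.0409
  gray-hulled: (412 − 415.6875)² / 415.6875 = 0.0327
  white-hulled: (134 − 138.5625)² / 138.5625 = 0.1502
χ² = 0.0409 + 0.0327 + 0.1502 = 0.2238 ≈ 0.224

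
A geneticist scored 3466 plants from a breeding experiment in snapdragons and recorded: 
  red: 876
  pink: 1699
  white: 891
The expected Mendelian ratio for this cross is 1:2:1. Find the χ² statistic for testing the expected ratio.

1.464

The 1:2:1 ratio has 4 parts, so with N = 3466 the expected counts are:
  red: 3466 × 1/4 = 866.5
  pink: 3466 × 2/4 = 1733
  white: 3466 × 1/4 = 866.5
χ² = Σ (O − E)² / E
  red: (876 − 866.5)² / 866.5 = 0.1042
  pink: (1699 − 1733)² / 1733 = 0.6671
  white: (891 − 866.5)² / 866.5 = 0.6927
χ² = 0.1042 + 0.6671 + 0.6927 = 1.464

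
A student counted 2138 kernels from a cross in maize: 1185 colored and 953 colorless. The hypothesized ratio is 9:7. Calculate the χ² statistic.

0.590

Total ratio parts = 16. Expected numbers out of 2138:
  colored: 2138 × 9/16 = 1202.625
  colorless: 2138 × 7/16 = 935.375
χ² = Σ (O − E)² / E
  colored: (1185 − 1202.625)² / 1202.625 = 0.2583
  colorless: (953 − 935.375)² / 935.375 = 0.3321
χ² = 0.2583 + 0.3321 = 0.5904 ≈ 0.590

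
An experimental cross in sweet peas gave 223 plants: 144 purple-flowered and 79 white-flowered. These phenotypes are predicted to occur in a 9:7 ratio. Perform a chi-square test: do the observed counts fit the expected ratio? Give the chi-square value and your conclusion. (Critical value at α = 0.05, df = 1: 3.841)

Under the 9:7 hypothesis (Σ ratio = 16, N = 223):
  purple-flowered: 223 × 9/16 = 125.4375
  white-flowered: 223 × 7/16 = 97.5625
χ² = Σ (O − E)² / E
  purple-flowered: (144 − 125.4375)² / 125.4375 = 2.7469
  white-flowered: (79 − 97.5625)² / 97.5625 = 3.5318
χ² = 2.7469 + 3.5318 = 6.2787 ≈ 6.279
Degrees of freedom = 2 − 1 = 1; critical value at α = 0.05 is 3.841.
Since 6.279 > 3.841, we reject the null hypothesis — the data do not fit the 9:7 ratio.

6.279; not consistent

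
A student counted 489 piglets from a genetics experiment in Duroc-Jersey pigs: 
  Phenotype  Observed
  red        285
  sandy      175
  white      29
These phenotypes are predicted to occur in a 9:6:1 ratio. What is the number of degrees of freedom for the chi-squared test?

2

A goodness-of-fit test with 3 phenotype classes has df = 3 − 1 = 2.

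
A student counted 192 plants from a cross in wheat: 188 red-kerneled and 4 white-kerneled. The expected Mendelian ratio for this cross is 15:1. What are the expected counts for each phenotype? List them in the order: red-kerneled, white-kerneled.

Expected counts for N = 192 under a 15:1 ratio (total parts = 16):
  red-kerneled: 192 × 15/16 = 180
  white-kerneled: 192 × 1/16 = 12

180, 12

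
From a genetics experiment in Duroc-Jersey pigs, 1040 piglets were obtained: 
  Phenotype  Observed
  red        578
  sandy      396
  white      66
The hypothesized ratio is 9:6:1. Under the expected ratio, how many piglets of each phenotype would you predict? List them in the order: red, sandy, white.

Under the 9:6:1 hypothesis (Σ ratio = 16, N = 1040):
  red: 1040 × 9/16 = 585
  sandy: 1040 × 6/16 = 390
  white: 1040 × 1/16 = 65

585, 390, 65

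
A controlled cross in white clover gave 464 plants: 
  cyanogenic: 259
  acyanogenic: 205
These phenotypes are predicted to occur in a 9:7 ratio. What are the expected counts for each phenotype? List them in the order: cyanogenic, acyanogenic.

261, 203

Under the 9:7 hypothesis (Σ ratio = 16, N = 464):
  cyanogenic: 464 × 9/16 = 261
  acyanogenic: 464 × 7/16 = 203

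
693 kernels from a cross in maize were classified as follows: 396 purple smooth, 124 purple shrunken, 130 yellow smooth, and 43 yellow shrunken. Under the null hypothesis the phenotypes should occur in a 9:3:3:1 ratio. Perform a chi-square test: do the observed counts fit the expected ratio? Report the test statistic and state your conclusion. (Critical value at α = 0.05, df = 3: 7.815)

The 9:3:3:1 ratio has 16 parts, so with N = 693 the expected counts are:
  purple smooth: 693 × 9/16 = 389.8125
  purple shrunken: 693 × 3/16 = 129.9375
  yellow smooth: 693 × 3/16 = 129.9375
  yellow shrunken: 693 × 1/16 = 43.3125
χ² = Σ (O − E)² / E
  purple smooth: (396 − 389.8125)² / 389.8125 = 0.0982
  purple shrunken: (124 − 129.9375)² / 129.9375 = 0.2713
  yellow smooth: (130 − 129.9375)² / 129.9375 = 0.0000
  yellow shrunken: (43 − 43.3125)² / 43.3125 = 0.0023
χ² = 0.0982 + 0.2713 + 0.0000 + 0.0023 = 0.3718 ≈ 0.372
Degrees of freedom = 4 − 1 = 3; critical value at α = 0.05 is 7.815.
Since 0.372 < 7.815, we fail to reject the null hypothesis — the data are consistent with the 9:3:3:1 ratio.

0.372; consistent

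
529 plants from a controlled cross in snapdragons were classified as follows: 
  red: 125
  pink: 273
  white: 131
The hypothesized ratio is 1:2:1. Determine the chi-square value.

0.682

The 1:2:1 ratio has 4 parts, so with N = 529 the expected counts are:
  red: 529 × 1/4 = 132.25
  pink: 529 × 2/4 = 264.5
  white: 529 × 1/4 = 132.25
χ² = Σ (O − E)² / E
  red: (125 − 132.25)² / 132.25 = 0.3974
  pink: (273 − 264.5)² / 264.5 = 0.2732
  white: (131 − 132.25)² / 132.25 = 0.0118
χ² = 0.3974 + 0.2732 + 0.0118 = 0.6824 ≈ 0.682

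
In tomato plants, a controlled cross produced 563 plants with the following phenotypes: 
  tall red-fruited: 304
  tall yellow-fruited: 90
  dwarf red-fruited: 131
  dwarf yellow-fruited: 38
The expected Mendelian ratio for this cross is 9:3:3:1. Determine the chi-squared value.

9.157

Expected counts for N = 563 under a 9:3:3:1 ratio (total parts = 16):
  tall red-fruited: 563 × 9/16 = 316.6875
  tall yellow-fruited: 563 × 3/16 = 105.5625
  dwarf red-fruited: 563 × 3/16 = 105.5625
  dwarf yellow-fruited: 563 × 1/16 = 35.1875
χ² = Σ (O − E)² / E
  tall red-fruited: (304 − 316.6875)² / 316.6875 = 0.5083
  tall yellow-fruited: (90 − 105.5625)² / 105.5625 = 2.2943
  dwarf red-fruited: (131 − 105.5625)² / 105.5625 = 6.1297
  dwarf yellow-fruited: (38 − 35.1875)² / 35.1875 = 0.2248
χ² = 0.5083 + 2.2943 + 6.1297 + 0.2248 = 9.1571 ≈ 9.157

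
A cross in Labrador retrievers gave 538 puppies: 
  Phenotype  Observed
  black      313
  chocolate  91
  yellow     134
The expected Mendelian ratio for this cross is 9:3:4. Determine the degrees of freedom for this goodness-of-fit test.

A goodness-of-fit test with 3 phenotype classes has df = 3 − 1 = 2.

2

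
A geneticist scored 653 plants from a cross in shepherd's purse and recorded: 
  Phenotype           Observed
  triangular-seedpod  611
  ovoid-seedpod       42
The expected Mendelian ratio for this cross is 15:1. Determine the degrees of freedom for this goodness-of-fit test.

1

A goodness-of-fit test with 2 phenotype classes has df = 2 − 1 = 1.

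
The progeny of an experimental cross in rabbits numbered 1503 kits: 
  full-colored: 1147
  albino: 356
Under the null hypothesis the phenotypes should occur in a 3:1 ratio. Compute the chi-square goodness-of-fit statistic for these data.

Under the 3:1 hypothesis (Σ ratio = 4, N = 1503):
  full-colored: 1503 × 3/4 = 1127.25
  albino: 1503 × 1/4 = 375.75
χ² = Σ (O − E)² / E
  full-colored: (1147 − 1127.25)² / 1127.25 = 0.3460
  albino: (356 − 375.75)² / 375.75 = 1.0381
χ² = 0.3460 + 1.0381 = 1.3841 ≈ 1.384

1.384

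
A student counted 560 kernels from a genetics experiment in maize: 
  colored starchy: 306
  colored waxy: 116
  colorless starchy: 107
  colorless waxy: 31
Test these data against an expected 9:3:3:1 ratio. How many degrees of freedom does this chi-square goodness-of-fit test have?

A goodness-of-fit test with 4 phenotype classes has df = 4 − 1 = 3.

3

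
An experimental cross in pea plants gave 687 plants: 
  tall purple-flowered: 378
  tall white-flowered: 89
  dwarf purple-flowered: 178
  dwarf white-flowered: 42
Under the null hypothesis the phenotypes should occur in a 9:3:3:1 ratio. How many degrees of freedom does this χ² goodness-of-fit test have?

3

A goodness-of-fit test with 4 phenotype classes has df = 4 − 1 = 3.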